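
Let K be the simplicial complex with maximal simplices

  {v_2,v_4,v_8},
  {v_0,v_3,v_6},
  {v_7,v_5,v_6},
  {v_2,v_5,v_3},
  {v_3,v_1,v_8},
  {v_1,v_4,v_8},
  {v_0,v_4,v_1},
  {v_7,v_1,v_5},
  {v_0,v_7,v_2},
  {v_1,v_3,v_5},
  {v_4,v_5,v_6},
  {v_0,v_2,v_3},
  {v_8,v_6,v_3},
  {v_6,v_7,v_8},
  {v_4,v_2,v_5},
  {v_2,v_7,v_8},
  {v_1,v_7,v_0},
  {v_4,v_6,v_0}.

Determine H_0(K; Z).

H_0 = Z.

We work with the vertex ordering v_0 < v_1 < v_2 < v_3 < v_4 < v_5 < v_6 < v_7 < v_8. The simplices of K, each written with vertices in increasing order, are:

  0-simplices (9): [v_0], [v_1], [v_2], [v_3], [v_4], [v_5], [v_6], [v_7], [v_8]
  1-simplices (27): (27 of them)
  2-simplices (18): (18 of them)

Hence C_0 ≅ Z^9, C_1 ≅ Z^27, C_2 ≅ Z^18.

Boundary ∂_1: C_1 → C_0 is given by ∂[p,q] = [q] − [p]. For instance
  ∂[v_2,v_7] = [v_7] − [v_2].
As a 9×27 matrix over Z this has rank 8, with invariant factors (1,1,1,1,1,1,1,1).

The boundary map ∂_2: C_2 → C_1 maps a triangle to the signed sum of its edges. For instance
  ∂[v_1,v_4,v_8] = [v_4,v_8] − [v_1,v_8] + [v_1,v_4],
  ∂[v_0,v_1,v_4] = [v_1,v_4] − [v_0,v_4] + [v_0,v_1].
As a 27×18 matrix over Z this has rank 17, with invariant factors (1,1,1,1,1,1,1,1,1,1,1,1,1,1,1,1,1).

From H_k ≅ ker(∂_k) / im(∂_{k+1}) we obtain:

  H_0: rank C_0 − rank ∂_1 = 9 − 8 = 1, and the invariant factors of ∂_1 are all 1, so H_0 ≅ Z.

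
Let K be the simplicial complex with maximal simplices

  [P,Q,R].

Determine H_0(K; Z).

H_0 ≅ Z.

Order the vertices as P < Q < R. Listing each simplex with vertices in this order, K has dimension 2 with simplices:

  0-simplices (3): P, Q, R
  1-simplices (3): PQ, PR, QR
  2-simplices (1): PQR

so the chain groups are C_0 ≅ Z^3, C_1 ≅ Z^3, C_2 ≅ Z^1.

∂_1: C_1 → C_0 sends each edge [p,q] (with p < q) to q − p. For instance
  ∂PR = R − P.
The 3×3 boundary matrix has rank 2 and Smith normal form diag(1,1).

∂_2: C_2 → C_1 sends each 2-simplex [p,q,r] to [q,r] − [p,r] + [p,q]. For instance
  ∂PQR = QR − PR + PQ.
The 3×1 boundary matrix has rank 1 and Smith normal form diag(1).

From H_k ≅ ker(∂_k) / im(∂_{k+1}) we obtain:

  H_0: rank C_0 − rank ∂_1 = 3 − 2 = 1, and the invariant factors of ∂_1 are all 1, so H_0 = Z.

(K is a triangulation of the 2-simplex.)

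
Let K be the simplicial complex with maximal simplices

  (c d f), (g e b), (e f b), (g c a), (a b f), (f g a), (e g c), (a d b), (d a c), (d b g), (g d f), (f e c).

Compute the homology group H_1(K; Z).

H_1 = Z/2.

Fix the vertex order a < b < c < d < e < f < g and write every simplex with vertices in increasing order. Then dim K = 2 and the simplices of K are:

  0-simplices (7): a, b, c, d, e, f, g
  1-simplices (18): ab, ac, ad, af, ag, bd, be, bf, bg, cd, ce, cf, cg, df, dg, ef, eg, fg
  2-simplices (12): abd, abf, acd, acg, afg, bdg, bef, beg, cdf, cef, ceg, dfg

Hence C_0 ≅ Z^7, C_1 ≅ Z^18, C_2 ≅ Z^12.

The boundary map ∂_1: C_1 → C_0 sends each edge [p,q] (with p < q) to q − p. For instance
  ∂bg = g − b.
This gives a 7×18 integer matrix of rank 6; reducing to Smith normal form yields diagonal entries (1,1,1,1,1,1).

The boundary map ∂_2: C_2 → C_1 acts by ∂[p,q,r] = [q,r] − [p,r] + [p,q]. For instance
  ∂acg = cg − ag + ac,
  ∂bef = ef − bf + be.
This gives a 18×12 integer matrix of rank 12; reducing to Smith normal form yields diagonal entries (1,1,1,1,1,1,1,1,1,1,1,2).

Computing H_k = (kernel of ∂_k) / (image of ∂_{k+1}):

  H_1: rank ker ∂_1 − rank ∂_2 = (18 − 6) − 12 = 0, and ∂_2 has invariant factor 2 > 1, so H_1 ≅ Z/2.

(K is a triangulation of the real projective plane RP^2.)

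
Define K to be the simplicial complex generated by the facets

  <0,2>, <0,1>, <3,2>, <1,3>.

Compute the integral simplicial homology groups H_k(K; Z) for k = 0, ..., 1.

H_0 = Z,  H_1 = Z.

Fix the vertex order 0 < 1 < 2 < 3 and write every simplex with vertices in increasing order. Then dim K = 1 and the simplices of K are:

  0-simplices (4): [0], [1], [2], [3]
  1-simplices (4): [0,1], [0,2], [1,3], [2,3]

Hence C_0 ≅ Z^4, C_1 ≅ Z^4.

Boundary ∂_1: C_1 → C_0 maps an edge to its endpoints' difference, ∂[p,q] = q − p. For instance
  ∂[0,2] = [2] − [0].
As a 4×4 matrix over Z this has rank 3, with invariant factors (1,1,1).

From H_k ≅ ker(∂_k) / im(∂_{k+1}) we obtain:

  H_0: rank C_0 − rank ∂_1 = 4 − 3 = 1, and the invariant factors of ∂_1 are all 1, so H_0 ≅ Z.
  H_1: rank ker ∂_1 − rank ∂_2 = (4 − 3) − 0 = 1, and there is no ∂_2, so H_1 ≅ Z.

As a check, the Euler characteristic is 4 − 4 = 0, which agrees with 1 − 1 = 0.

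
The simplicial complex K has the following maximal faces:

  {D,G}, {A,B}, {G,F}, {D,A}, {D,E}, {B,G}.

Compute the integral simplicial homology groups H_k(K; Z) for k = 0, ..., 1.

H_0 = Z,  H_1 = Z.

We work with the vertex ordering A < B < D < E < F < G. The simplices of K, each written with vertices in increasing order, are:

  0-simplices (6): A, B, D, E, F, G
  1-simplices (6): AB, AD, BG, DE, DG, FG

giving chain groups C_0 ≅ Z^6, C_1 ≅ Z^6.

The boundary map ∂_1: C_1 → C_0 maps an edge to its endpoints' difference, ∂[p,q] = q − p.
This gives a 6×6 integer matrix of rank 5; reducing to Smith normal form yields diagonal entries (1,1,1,1,1).

Computing H_k = (kernel of ∂_k) / (image of ∂_{k+1}):

  H_0: rank C_0 − rank ∂_1 = 6 − 5 = 1, and the invariant factors of ∂_1 are all 1, so H_0 = Z.
  H_1: rank ker ∂_1 − rank ∂_2 = (6 − 5) − 0 = 1, and there is no ∂_2, so H_1 = Z.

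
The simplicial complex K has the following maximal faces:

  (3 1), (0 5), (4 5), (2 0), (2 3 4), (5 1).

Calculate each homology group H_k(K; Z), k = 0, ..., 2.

Take the total order 0 < 1 < 2 < 3 < 4 < 5 on the vertex set. Then K (dimension 2) consists of the simplices:

  0-simplices (6): [0], [1], [2], [3], [4], [5]
  1-simplices (8): [0,2], [0,5], [1,3], [1,5], [2,3], [2,4], [3,4], [4,5]
  2-simplices (1): [2,3,4]

Hence C_0 ≅ Z^6, C_1 ≅ Z^8, C_2 ≅ Z^1.

∂_1: C_1 → C_0 maps an edge to its endpoints' difference, ∂[p,q] = q − p. For instance
  ∂[1,3] = [3] − [1].
The 6×8 boundary matrix has rank 5 and Smith normal form diag(1,1,1,1,1).

∂_2: C_2 → C_1 maps a triangle to the signed sum of its edges. For instance
  ∂[2,3,4] = [3,4] − [2,4] + [2,3].
As a 8×1 matrix over Z this has rank 1, with invariant factors (1).

Reading off H_k = ker ∂_k / im ∂_{k+1}:

  H_0: rank C_0 − rank ∂_1 = 6 − 5 = 1, and the invariant factors of ∂_1 are all 1, so H_0 ≅ Z.
  H_1: rank ker ∂_1 − rank ∂_2 = (8 − 5) − 1 = 2, and the invariant factors of ∂_2 are all 1, so H_1 ≅ Z^2.
  H_2: rank ker ∂_2 − rank ∂_3 = (1 − 1) − 0 = 0, and there is no ∂_3, so H_2 ≅ 0.

H_0 ≅ Z,  H_1 ≅ Z^2,  H_2 = 0.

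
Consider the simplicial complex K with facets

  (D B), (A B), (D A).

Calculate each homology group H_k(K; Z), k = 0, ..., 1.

K has 3 vertices, 3 edges.
rank ∂_0 = 0, rank ∂_1 = 2 ⇒ b_0 = 3 − 0 − 2 = 1; all invariant factors of ∂_1 are 1 so no torsion. So H_0 = Z.
rank ∂_1 = 2, rank ∂_2 = 0 ⇒ b_1 = 3 − 2 − 0 = 1. So H_1 = Z.

H_0 ≅ Z,  H_1 ≅ Z.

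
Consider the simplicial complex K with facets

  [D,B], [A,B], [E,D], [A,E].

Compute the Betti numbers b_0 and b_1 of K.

Order the vertices as A < B < D < E. Listing each simplex with vertices in this order, K has dimension 1 with simplices:

  0-simplices (4): A, B, D, E
  1-simplices (4): AB, AE, BD, DE

Hence C_0 ≅ Z^4, C_1 ≅ Z^4.

∂_1: C_1 → C_0 maps an edge to its endpoints' difference, ∂[p,q] = q − p. For instance
  ∂BD = D − B.
The 4×4 boundary matrix has rank 3 and Smith normal form diag(1,1,1).

Computing H_k = (kernel of ∂_k) / (image of ∂_{k+1}):

  H_0: rank C_0 − rank ∂_1 = 4 − 3 = 1, and the invariant factors of ∂_1 are all 1, so H_0 = Z.
  H_1: rank ker ∂_1 − rank ∂_2 = (4 − 3) − 0 = 1, and there is no ∂_2, so H_1 = Z.

As a check, the Euler characteristic is 4 − 4 = 0, which agrees with 1 − 1 = 0.
(K is a triangulation of the circle S^1.)

Hence the Betti numbers are b_0 = 1, b_1 = 1.

b_0 = 1, b_1 = 1.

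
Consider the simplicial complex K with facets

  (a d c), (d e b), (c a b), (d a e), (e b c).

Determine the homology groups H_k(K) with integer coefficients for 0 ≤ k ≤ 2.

We work with the vertex ordering a < b < c < d < e. The simplices of K, each written with vertices in increasing order, are:

  0-simplices (5): a, b, c, d, e
  1-simplices (10): ab, ac, ad, ae, bc, bd, be, cd, ce, de
  2-simplices (5): abc, acd, ade, bce, bde

giving chain groups C_0 ≅ Z^5, C_1 ≅ Z^10, C_2 ≅ Z^5.

Boundary ∂_1: C_1 → C_0 maps an edge to its endpoints' difference, ∂[p,q] = q − p.
As a 5×10 matrix over Z this has rank 4, with invariant factors (1,1,1,1).

The boundary map ∂_2: C_2 → C_1 maps a triangle to the signed sum of its edges. For instance
  ∂bce = ce − be + bc,
  ∂acd = cd − ad + ac.
The 10×5 boundary matrix has rank 5 and Smith normal form diag(1,1,1,1,1).

Reading off H_k = ker ∂_k / im ∂_{k+1}:

  H_0: rank C_0 − rank ∂_1 = 5 − 4 = 1, and the invariant factors of ∂_1 are all 1, so H_0 ≅ Z.
  H_1: rank ker ∂_1 − rank ∂_2 = (10 − 4) − 5 = 1, and the invariant factors of ∂_2 are all 1, so H_1 ≅ Z.
  H_2: rank ker ∂_2 − rank ∂_3 = (5 − 5) − 0 = 0, and there is no ∂_3, so H_2 ≅ 0.

As a check, the Euler characteristic is 5 − 10 + 5 = 0, which agrees with 1 − 1 + 0 = 0.

H_0 ≅ Z,  H_1 ≅ Z,  H_2 = 0.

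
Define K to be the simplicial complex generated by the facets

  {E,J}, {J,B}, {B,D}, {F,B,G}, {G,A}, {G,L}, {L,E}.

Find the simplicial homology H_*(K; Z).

Fix the vertex order A < B < D < E < F < G < J < L and write every simplex with vertices in increasing order. Then dim K = 2 and the simplices of K are:

  0-simplices (8): A, B, D, E, F, G, J, L
  1-simplices (9): AG, BD, BF, BG, BJ, EJ, EL, FG, GL
  2-simplices (1): BFG

so the chain groups are C_0 ≅ Z^8, C_1 ≅ Z^9, C_2 ≅ Z^1.

∂_1: C_1 → C_0 is given by ∂[p,q] = [q] − [p].
This gives a 8×9 integer matrix of rank 7; reducing to Smith normal form yields diagonal entries (1,1,1,1,1,1,1).

The boundary map ∂_2: C_2 → C_1 maps a triangle to the signed sum of its edges. For instance
  ∂BFG = FG − BG + BF.
As a 9×1 matrix over Z this has rank 1, with invariant factors (1).

Reading off H_k = ker ∂_k / im ∂_{k+1}:

  H_0: rank C_0 − rank ∂_1 = 8 − 7 = 1, and the invariant factors of ∂_1 are all 1, so H_0 ≅ Z.
  H_1: rank ker ∂_1 − rank ∂_2 = (9 − 7) − 1 = 1, and the invariant factors of ∂_2 are all 1, so H_1 ≅ Z.
  H_2: rank ker ∂_2 − rank ∂_3 = (1 − 1) − 0 = 0, and there is no ∂_3, so H_2 ≅ 0.

H_0 ≅ Z,  H_1 ≅ Z,  H_2 = 0.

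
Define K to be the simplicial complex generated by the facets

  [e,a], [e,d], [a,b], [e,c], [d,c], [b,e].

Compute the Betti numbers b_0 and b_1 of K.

b_0 = 1, b_1 = 2.

We work with the vertex ordering a < b < c < d < e. The simplices of K, each written with vertices in increasing order, are:

  0-simplices (5): a, b, c, d, e
  1-simplices (6): ab, ae, be, cd, ce, de

giving chain groups C_0 ≅ Z^5, C_1 ≅ Z^6.

The boundary map ∂_1: C_1 → C_0 maps an edge to its endpoints' difference, ∂[p,q] = q − p. For instance
  ∂be = e − b.
The resulting 5×6 matrix has rank 4, and its Smith normal form has invariant factors (1,1,1,1).

Computing H_k = (kernel of ∂_k) / (image of ∂_{k+1}):

  H_0: rank C_0 − rank ∂_1 = 5 − 4 = 1, and the invariant factors of ∂_1 are all 1, so H_0 = Z.
  H_1: rank ker ∂_1 − rank ∂_2 = (6 − 4) − 0 = 2, and there is no ∂_2, so H_1 = Z^2.

As a check, the Euler characteristic is 5 − 6 = -1, which agrees with 1 − 2 = -1.
(K is a triangulation of a wedge of 2 circles.)

Hence the Betti numbers are b_0 = 1, b_1 = 2.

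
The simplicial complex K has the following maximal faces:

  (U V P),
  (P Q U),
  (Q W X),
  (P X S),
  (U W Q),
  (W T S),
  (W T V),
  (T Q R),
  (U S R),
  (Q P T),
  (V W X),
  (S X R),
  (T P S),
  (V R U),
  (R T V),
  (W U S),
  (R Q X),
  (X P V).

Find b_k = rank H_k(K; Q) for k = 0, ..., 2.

b_0 = 1, b_1 = 2, b_2 = 1.

Take the total order P < Q < R < S < T < U < V < W < X on the vertex set. Then K (dimension 2) consists of the simplices:

  0-simplices (9): P, Q, R, S, T, U, V, W, X
  1-simplices (27): PQ, PS, PT, PU, PV, PX, QR, QT, QU, QW, QX, RS, RT, RU, RV, RX, ST, SU, SW, SX, TV, TW, UV, UW, VW, VX, WX
  2-simplices (18): PQT, PQU, PST, PSX, PUV, PVX, QRT, QRX, QUW, QWX, RSU, RSX, RTV, RUV, STW, SUW, TVW, VWX

so the chain groups are C_0 ≅ Z^9, C_1 ≅ Z^27, C_2 ≅ Z^18.

Boundary ∂_1: C_1 → C_0 sends each edge [p,q] (with p < q) to q − p. For instance
  ∂SX = X − S.
As a 9×27 matrix over Z this has rank 8, with invariant factors (1,1,1,1,1,1,1,1).

∂_2: C_2 → C_1 sends each 2-simplex [p,q,r] to [q,r] − [p,r] + [p,q]. For instance
  ∂QUW = UW − QW + QU,
  ∂STW = TW − SW + ST.
The resulting 27×18 matrix has rank 17, and its Smith normal form has invariant factors (1,1,1,1,1,1,1,1,1,1,1,1,1,1,1,1,1).

Computing H_k = (kernel of ∂_k) / (image of ∂_{k+1}):

  H_0: rank C_0 − rank ∂_1 = 9 − 8 = 1, and the invariant factors of ∂_1 are all 1, so H_0 = Z.
  H_1: rank ker ∂_1 − rank ∂_2 = (27 − 8) − 17 = 2, and the invariant factors of ∂_2 are all 1, so H_1 = Z^2.
  H_2: rank ker ∂_2 − rank ∂_3 = (18 − 17) − 0 = 1, and there is no ∂_3, so H_2 = Z.

(K is a triangulation of the torus T^2.)

Hence the Betti numbers are b_0 = 1, b_1 = 2, b_2 = 1.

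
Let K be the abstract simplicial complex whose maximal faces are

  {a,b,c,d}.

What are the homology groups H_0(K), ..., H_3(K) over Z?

K has 4 vertices, 6 edges, 4 triangles, 1 3-simplex.
rank ∂_0 = 0, rank ∂_1 = 3 ⇒ b_0 = 4 − 0 − 3 = 1; all invariant factors of ∂_1 are 1 so no torsion. So H_0 ≅ Z.
rank ∂_1 = 3, rank ∂_2 = 3 ⇒ b_1 = 6 − 3 − 3 = 0; all invariant factors of ∂_2 are 1 so no torsion. So H_1 ≅ 0.
rank ∂_2 = 3, rank ∂_3 = 1 ⇒ b_2 = 4 − 3 − 1 = 0; all invariant factors of ∂_3 are 1 so no torsion. So H_2 ≅ 0.
rank ∂_3 = 1, rank ∂_4 = 0 ⇒ b_3 = 1 − 1 − 0 = 0. So H_3 ≅ 0.

H_0 = Z,  H_1 = 0,  H_2 = 0,  H_3 = 0.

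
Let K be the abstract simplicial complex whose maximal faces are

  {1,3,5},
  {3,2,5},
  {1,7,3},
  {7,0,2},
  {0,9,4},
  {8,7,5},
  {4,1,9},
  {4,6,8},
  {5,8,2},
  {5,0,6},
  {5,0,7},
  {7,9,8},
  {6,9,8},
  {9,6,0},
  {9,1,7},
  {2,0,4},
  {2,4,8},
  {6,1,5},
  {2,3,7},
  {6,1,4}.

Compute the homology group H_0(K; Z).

K has 10 vertices, 30 edges, 20 triangles.
rank ∂_0 = 0, rank ∂_1 = 9 ⇒ b_0 = 10 − 0 − 9 = 1; all invariant factors of ∂_1 are 1 so no torsion. So H_0 = Z.

H_0 ≅ Z.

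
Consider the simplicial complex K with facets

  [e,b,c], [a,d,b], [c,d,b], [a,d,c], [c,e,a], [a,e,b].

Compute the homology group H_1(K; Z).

H_1 = 0.

We work with the vertex ordering a < b < c < d < e. The simplices of K, each written with vertices in increasing order, are:

  0-simplices (5): a, b, c, d, e
  1-simplices (9): ab, ac, ad, ae, bc, bd, be, cd, ce
  2-simplices (6): abd, abe, acd, ace, bcd, bce

so the chain groups are C_0 ≅ Z^5, C_1 ≅ Z^9, C_2 ≅ Z^6.

∂_1: C_1 → C_0 maps an edge to its endpoints' difference, ∂[p,q] = q − p.
As a 5×9 matrix over Z this has rank 4, with invariant factors (1,1,1,1).

The boundary map ∂_2: C_2 → C_1 maps a triangle to the signed sum of its edges. For instance
  ∂acd = cd − ad + ac,
  ∂bcd = cd − bd + bc.
This gives a 9×6 integer matrix of rank 5; reducing to Smith normal form yields diagonal entries (1,1,1,1,1).

Now H_k = ker ∂_k / im ∂_{k+1}, so:

  H_1: rank ker ∂_1 − rank ∂_2 = (9 − 4) − 5 = 0, and the invariant factors of ∂_2 are all 1, so H_1 ≅ 0.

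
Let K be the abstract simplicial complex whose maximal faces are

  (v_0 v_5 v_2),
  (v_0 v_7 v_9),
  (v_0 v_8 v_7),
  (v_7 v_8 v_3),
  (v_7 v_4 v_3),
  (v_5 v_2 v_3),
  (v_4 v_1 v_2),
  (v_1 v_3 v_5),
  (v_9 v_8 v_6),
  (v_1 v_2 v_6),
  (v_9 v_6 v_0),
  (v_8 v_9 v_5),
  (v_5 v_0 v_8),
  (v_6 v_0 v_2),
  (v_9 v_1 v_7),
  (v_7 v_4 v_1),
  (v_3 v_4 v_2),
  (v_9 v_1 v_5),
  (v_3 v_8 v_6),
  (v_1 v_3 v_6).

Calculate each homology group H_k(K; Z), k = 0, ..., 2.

H_0 ≅ Z,  H_1 ≅ Z ⊕ Z/2Z,  H_2 = 0.

K has 10 vertices, 30 edges, 20 triangles.
rank ∂_0 = 0, rank ∂_1 = 9 ⇒ b_0 = 10 − 0 − 9 = 1; all invariant factors of ∂_1 are 1 so no torsion. So H_0 = Z.
rank ∂_1 = 9, rank ∂_2 = 20 ⇒ b_1 = 30 − 9 − 20 = 1; ∂_2 has invariant factor(s) [2] giving torsion. So H_1 = Z ⊕ Z/2Z.
rank ∂_2 = 20, rank ∂_3 = 0 ⇒ b_2 = 20 − 20 − 0 = 0. So H_2 = 0.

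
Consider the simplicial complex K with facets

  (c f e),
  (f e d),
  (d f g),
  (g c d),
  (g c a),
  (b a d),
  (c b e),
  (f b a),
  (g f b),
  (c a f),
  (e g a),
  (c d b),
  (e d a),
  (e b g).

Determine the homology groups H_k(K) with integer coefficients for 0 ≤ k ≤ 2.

Fix the vertex order a < b < c < d < e < f < g and write every simplex with vertices in increasing order. Then dim K = 2 and the simplices of K are:

  0-simplices (7): a, b, c, d, e, f, g
  1-simplices (21): ab, ac, ad, ae, af, ag, bc, bd, be, bf, bg, cd, ce, cf, cg, de, df, dg, ef, eg, fg
  2-simplices (14): abd, abf, acf, acg, ade, aeg, bcd, bce, beg, bfg, cdg, cef, def, dfg

giving chain groups C_0 ≅ Z^7, C_1 ≅ Z^21, C_2 ≅ Z^14.

Boundary ∂_1: C_1 → C_0 sends each edge [p,q] (with p < q) to q − p. For instance
  ∂ag = g − a.
The resulting 7×21 matrix has rank 6, and its Smith normal form has invariant factors (1,1,1,1,1,1).

∂_2: C_2 → C_1 maps a triangle to the signed sum of its edges. For instance
  ∂bce = ce − be + bc,
  ∂cdg = dg − cg + cd.
The resulting 21×14 matrix has rank 13, and its Smith normal form has invariant factors (1,1,1,1,1,1,1,1,1,1,1,1,1).

Now H_k = ker ∂_k / im ∂_{k+1}, so:

  H_0: rank C_0 − rank ∂_1 = 7 − 6 = 1, and the invariant factors of ∂_1 are all 1, so H_0 ≅ Z.
  H_1: rank ker ∂_1 − rank ∂_2 = (21 − 6) − 13 = 2, and the invariant factors of ∂_2 are all 1, so H_1 ≅ Z^2.
  H_2: rank ker ∂_2 − rank ∂_3 = (14 − 13) − 0 = 1, and there is no ∂_3, so H_2 ≅ Z.

H_0 ≅ Z,  H_1 ≅ Z^2,  H_2 ≅ Z.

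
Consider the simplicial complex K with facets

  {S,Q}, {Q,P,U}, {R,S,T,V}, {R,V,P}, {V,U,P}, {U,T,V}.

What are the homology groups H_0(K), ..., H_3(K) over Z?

Take the total order P < Q < R < S < T < U < V on the vertex set. Then K (dimension 3) consists of the simplices:

  0-simplices (7): P, Q, R, S, T, U, V
  1-simplices (14): PQ, PR, PU, PV, QS, QU, RS, RT, RV, ST, SV, TU, TV, UV
  2-simplices (8): PQU, PRV, PUV, RST, RSV, RTV, STV, TUV
  3-simplices (1): RSTV

Hence C_0 ≅ Z^7, C_1 ≅ Z^14, C_2 ≅ Z^8, C_3 ≅ Z^1.

The boundary map ∂_1: C_1 → C_0 maps an edge to its endpoints' difference, ∂[p,q] = q − p. For instance
  ∂UV = V − U.
As a 7×14 matrix over Z this has rank 6, with invariant factors (1,1,1,1,1,1).

∂_2: C_2 → C_1 acts by ∂[p,q,r] = [q,r] − [p,r] + [p,q]. For instance
  ∂RSV = SV − RV + RS,
  ∂PRV = RV − PV + PR.
The resulting 14×8 matrix has rank 7, and its Smith normal form has invariant factors (1,1,1,1,1,1,1).

Boundary ∂_3: C_3 → C_2 sends each 3-simplex σ to the alternating sum Σ_i (−1)^i (σ with its i-th vertex removed). For instance
  ∂RSTV = STV − RTV + RSV − RST.
The resulting 8×1 matrix has rank 1, and its Smith normal form has invariant factors (1).

Reading off H_k = ker ∂_k / im ∂_{k+1}:

  H_0: rank C_0 − rank ∂_1 = 7 − 6 = 1, and the invariant factors of ∂_1 are all 1, so H_0 = Z.
  H_1: rank ker ∂_1 − rank ∂_2 = (14 − 6) − 7 = 1, and the invariant factors of ∂_2 are all 1, so H_1 = Z.
  H_2: rank ker ∂_2 − rank ∂_3 = (8 − 7) − 1 = 0, and the invariant factors of ∂_3 are all 1, so H_2 = 0.
  H_3: rank ker ∂_3 − rank ∂_4 = (1 − 1) − 0 = 0, and there is no ∂_4, so H_3 = 0.

As a check, the Euler characteristic is 7 − 14 + 8 − 1 = 0, which agrees with 1 − 1 + 0 − 0 = 0.

H_0 ≅ Z,  H_1 ≅ Z,  H_2 = 0,  H_3 = 0.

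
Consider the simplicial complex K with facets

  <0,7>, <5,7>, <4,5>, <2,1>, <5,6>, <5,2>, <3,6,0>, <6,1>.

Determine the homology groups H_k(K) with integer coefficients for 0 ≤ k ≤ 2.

Order the vertices as 0 < 1 < 2 < 3 < 4 < 5 < 6 < 7. Listing each simplex with vertices in this order, K has dimension 2 with simplices:

  0-simplices (8): [0], [1], [2], [3], [4], [5], [6], [7]
  1-simplices (10): [0,3], [0,6], [0,7], [1,2], [1,6], [2,5], [3,6], [4,5], [5,6], [5,7]
  2-simplices (1): [0,3,6]

so the chain groups are C_0 ≅ Z^8, C_1 ≅ Z^10, C_2 ≅ Z^1.

∂_1: C_1 → C_0 is given by ∂[p,q] = [q] − [p]. For instance
  ∂[0,3] = [3] − [0].
The 8×10 boundary matrix has rank 7 and Smith normal form diag(1,1,1,1,1,1,1).

∂_2: C_2 → C_1 acts by ∂[p,q,r] = [q,r] − [p,r] + [p,q]. For instance
  ∂[0,3,6] = [3,6] − [0,6] + [0,3].
The 10×1 boundary matrix has rank 1 and Smith normal form diag(1).

Reading off H_k = ker ∂_k / im ∂_{k+1}:

  H_0: rank C_0 − rank ∂_1 = 8 − 7 = 1, and the invariant factors of ∂_1 are all 1, so H_0 ≅ Z.
  H_1: rank ker ∂_1 − rank ∂_2 = (10 − 7) − 1 = 2, and the invariant factors of ∂_2 are all 1, so H_1 ≅ Z^2.
  H_2: rank ker ∂_2 − rank ∂_3 = (1 − 1) − 0 = 0, and there is no ∂_3, so H_2 ≅ 0.

H_0 ≅ Z,  H_1 ≅ Z^2,  H_2 = 0.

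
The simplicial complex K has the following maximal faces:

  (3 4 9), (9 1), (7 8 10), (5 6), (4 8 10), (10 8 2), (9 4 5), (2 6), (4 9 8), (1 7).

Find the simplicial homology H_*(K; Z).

Take the total order 1 < 2 < 3 < 4 < 5 < 6 < 7 < 8 < 9 < 10 on the vertex set. Then K (dimension 2) consists of the simplices:

  0-simplices (10): [1], [2], [3], [4], [5], [6], [7], [8], [9], [10]
  1-simplices (17): [1,7], [1,9], [2,6], [2,8], [2,10], [3,4], [3,9], [4,5], [4,8], [4,9], [4,10], [5,6], [5,9], [7,8], [7,10], [8,9], [8,10]
  2-simplices (6): [2,8,10], [3,4,9], [4,5,9], [4,8,9], [4,8,10], [7,8,10]

giving chain groups C_0 ≅ Z^10, C_1 ≅ Z^17, C_2 ≅ Z^6.

Boundary ∂_1: C_1 → C_0 sends each edge [p,q] (with p < q) to q − p. For instance
  ∂[4,10] = [10] − [4].
The resulting 10×17 matrix has rank 9, and its Smith normal form has invariant factors (1,1,1,1,1,1,1,1,1).

The boundary map ∂_2: C_2 → C_1 maps a triangle to the signed sum of its edges. For instance
  ∂[4,8,10] = [8,10] − [4,10] + [4,8],
  ∂[2,8,10] = [8,10] − [2,10] + [2,8].
The 17×6 boundary matrix has rank 6 and Smith normal form diag(1,1,1,1,1,1).

Reading off H_k = ker ∂_k / im ∂_{k+1}:

  H_0: rank C_0 − rank ∂_1 = 10 − 9 = 1, and the invariant factors of ∂_1 are all 1, so H_0 = Z.
  H_1: rank ker ∂_1 − rank ∂_2 = (17 − 9) − 6 = 2, and the invariant factors of ∂_2 are all 1, so H_1 = Z^2.
  H_2: rank ker ∂_2 − rank ∂_3 = (6 − 6) − 0 = 0, and there is no ∂_3, so H_2 = 0.

As a check, the Euler characteristic is 10 − 17 + 6 = -1, which agrees with 1 − 2 + 0 = -1.

H_0 ≅ Z,  H_1 ≅ Z^2,  H_2 = 0.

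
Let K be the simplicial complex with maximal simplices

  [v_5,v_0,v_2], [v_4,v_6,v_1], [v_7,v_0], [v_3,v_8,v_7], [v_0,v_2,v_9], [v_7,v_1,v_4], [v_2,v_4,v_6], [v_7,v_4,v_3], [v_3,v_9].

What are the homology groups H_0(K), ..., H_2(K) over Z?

Fix the vertex order v_0 < v_1 < v_2 < v_3 < v_4 < v_5 < v_6 < v_7 < v_8 < v_9 and write every simplex with vertices in increasing order. Then dim K = 2 and the simplices of K are:

  0-simplices (10): [v_0], [v_1], [v_2], [v_3], [v_4], [v_5], [v_6], [v_7], [v_8], [v_9]
  1-simplices (18): (18 of them)
  2-simplices (7): [v_0,v_2,v_5], [v_0,v_2,v_9], [v_1,v_4,v_6], [v_1,v_4,v_7], [v_2,v_4,v_6], [v_3,v_4,v_7], [v_3,v_7,v_8]

Hence C_0 ≅ Z^10, C_1 ≅ Z^18, C_2 ≅ Z^7.

The boundary map ∂_1: C_1 → C_0 is given by ∂[p,q] = [q] − [p].
As a 10×18 matrix over Z this has rank 9, with invariant factors (1,1,1,1,1,1,1,1,1).

The boundary map ∂_2: C_2 → C_1 maps a triangle to the signed sum of its edges. For instance
  ∂[v_1,v_4,v_6] = [v_4,v_6] − [v_1,v_6] + [v_1,v_4],
  ∂[v_3,v_4,v_7] = [v_4,v_7] − [v_3,v_7] + [v_3,v_4].
This gives a 18×7 integer matrix of rank 7; reducing to Smith normal form yields diagonal entries (1,1,1,1,1,1,1).

Reading off H_k = ker ∂_k / im ∂_{k+1}:

  H_0: rank C_0 − rank ∂_1 = 10 − 9 = 1, and the invariant factors of ∂_1 are all 1, so H_0 = Z.
  H_1: rank ker ∂_1 − rank ∂_2 = (18 − 9) − 7 = 2, and the invariant factors of ∂_2 are all 1, so H_1 = Z^2.
  H_2: rank ker ∂_2 − rank ∂_3 = (7 − 7) − 0 = 0, and there is no ∂_3, so H_2 = 0.

As a check, the Euler characteristic is 10 − 18 + 7 = -1, which agrees with 1 − 2 + 0 = -1.

H_0 ≅ Z,  H_1 ≅ Z^2,  H_2 = 0.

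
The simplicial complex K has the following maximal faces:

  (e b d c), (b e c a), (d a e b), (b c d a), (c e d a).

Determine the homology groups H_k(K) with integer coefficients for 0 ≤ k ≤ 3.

Order the vertices as a < b < c < d < e. Listing each simplex with vertices in this order, K has dimension 3 with simplices:

  0-simplices (5): a, b, c, d, e
  1-simplices (10): ab, ac, ad, ae, bc, bd, be, cd, ce, de
  2-simplices (10): abc, abd, abe, acd, ace, ade, bcd, bce, bde, cde
  3-simplices (5): abcd, abce, abde, acde, bcde

Hence C_0 ≅ Z^5, C_1 ≅ Z^10, C_2 ≅ Z^10, C_3 ≅ Z^5.

The boundary map ∂_1: C_1 → C_0 maps an edge to its endpoints' difference, ∂[p,q] = q − p.
This gives a 5×10 integer matrix of rank 4; reducing to Smith normal form yields diagonal entries (1,1,1,1).

∂_2: C_2 → C_1 maps a triangle to the signed sum of its edges. For instance
  ∂cde = de − ce + cd,
  ∂acd = cd − ad + ac.
As a 10×10 matrix over Z this has rank 6, with invariant factors (1,1,1,1,1,1).

∂_3: C_3 → C_2 sends each 3-simplex σ to the alternating sum Σ_i (−1)^i (σ with its i-th vertex removed). For instance
  ∂abcd = bcd − acd + abd − abc,
  ∂abce = bce − ace + abe − abc.
The resulting 10×5 matrix has rank 4, and its Smith normal form has invariant factors (1,1,1,1).

From H_k ≅ ker(∂_k) / im(∂_{k+1}) we obtain:

  H_0: rank C_0 − rank ∂_1 = 5 − 4 = 1, and the invariant factors of ∂_1 are all 1, so H_0 ≅ Z.
  H_1: rank ker ∂_1 − rank ∂_2 = (10 − 4) − 6 = 0, and the invariant factors of ∂_2 are all 1, so H_1 ≅ 0.
  H_2: rank ker ∂_2 − rank ∂_3 = (10 − 6) − 4 = 0, and the invariant factors of ∂_3 are all 1, so H_2 ≅ 0.
  H_3: rank ker ∂_3 − rank ∂_4 = (5 − 4) − 0 = 1, and there is no ∂_4, so H_3 ≅ Z.

H_0 = Z,  H_1 = 0,  H_2 = 0,  H_3 = Z.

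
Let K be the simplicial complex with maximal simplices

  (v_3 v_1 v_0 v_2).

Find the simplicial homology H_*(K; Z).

Order the vertices as v_0 < v_1 < v_2 < v_3. Listing each simplex with vertices in this order, K has dimension 3 with simplices:

  0-simplices (4): [v_0], [v_1], [v_2], [v_3]
  1-simplices (6): [v_0,v_1], [v_0,v_2], [v_0,v_3], [v_1,v_2], [v_1,v_3], [v_2,v_3]
  2-simplices (4): [v_0,v_1,v_2], [v_0,v_1,v_3], [v_0,v_2,v_3], [v_1,v_2,v_3]
  3-simplices (1): [v_0,v_1,v_2,v_3]

so the chain groups are C_0 ≅ Z^4, C_1 ≅ Z^6, C_2 ≅ Z^4, C_3 ≅ Z^1.

The boundary map ∂_1: C_1 → C_0 is given by ∂[p,q] = [q] − [p].
The resulting 4×6 matrix has rank 3, and its Smith normal form has invariant factors (1,1,1).

Boundary ∂_2: C_2 → C_1 maps a triangle to the signed sum of its edges. For instance
  ∂[v_0,v_1,v_3] = [v_1,v_3] − [v_0,v_3] + [v_0,v_1],
  ∂[v_1,v_2,v_3] = [v_2,v_3] − [v_1,v_3] + [v_1,v_2].
The resulting 6×4 matrix has rank 3, and its Smith normal form has invariant factors (1,1,1).

∂_3: C_3 → C_2 sends each 3-simplex σ to the alternating sum Σ_i (−1)^i (σ with its i-th vertex removed). For instance
  ∂[v_0,v_1,v_2,v_3] = [v_1,v_2,v_3] − [v_0,v_2,v_3] + [v_0,v_1,v_3] − [v_0,v_1,v_2].
The 4×1 boundary matrix has rank 1 and Smith normal form diag(1).

Now H_k = ker ∂_k / im ∂_{k+1}, so:

  H_0: rank C_0 − rank ∂_1 = 4 − 3 = 1, and the invariant factors of ∂_1 are all 1, so H_0 ≅ Z.
  H_1: rank ker ∂_1 − rank ∂_2 = (6 − 3) − 3 = 0, and the invariant factors of ∂_2 are all 1, so H_1 ≅ 0.
  H_2: rank ker ∂_2 − rank ∂_3 = (4 − 3) − 1 = 0, and the invariant factors of ∂_3 are all 1, so H_2 ≅ 0.
  H_3: rank ker ∂_3 − rank ∂_4 = (1 − 1) − 0 = 0, and there is no ∂_4, so H_3 ≅ 0.

H_0 ≅ Z,  H_1 = 0,  H_2 = 0,  H_3 = 0.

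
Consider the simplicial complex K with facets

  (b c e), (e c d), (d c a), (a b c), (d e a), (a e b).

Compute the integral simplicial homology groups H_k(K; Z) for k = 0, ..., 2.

Take the total order a < b < c < d < e on the vertex set. Then K (dimension 2) consists of the simplices:

  0-simplices (5): a, b, c, d, e
  1-simplices (9): ab, ac, ad, ae, bc, be, cd, ce, de
  2-simplices (6): abc, abe, acd, ade, bce, cde

Hence C_0 ≅ Z^5, C_1 ≅ Z^9, C_2 ≅ Z^6.

The boundary map ∂_1: C_1 → C_0 is given by ∂[p,q] = [q] − [p]. For instance
  ∂ad = d − a.
The resulting 5×9 matrix has rank 4, and its Smith normal form has invariant factors (1,1,1,1).

Boundary ∂_2: C_2 → C_1 acts by ∂[p,q,r] = [q,r] − [p,r] + [p,q]. For instance
  ∂acd = cd − ad + ac,
  ∂abc = bc − ac + ab.
The resulting 9×6 matrix has rank 5, and its Smith normal form has invariant factors (1,1,1,1,1).

Now H_k = ker ∂_k / im ∂_{k+1}, so:

  H_0: rank C_0 − rank ∂_1 = 5 − 4 = 1, and the invariant factors of ∂_1 are all 1, so H_0 = Z.
  H_1: rank ker ∂_1 − rank ∂_2 = (9 − 4) − 5 = 0, and the invariant factors of ∂_2 are all 1, so H_1 = 0.
  H_2: rank ker ∂_2 − rank ∂_3 = (6 − 5) − 0 = 1, and there is no ∂_3, so H_2 = Z.

(K is a triangulation of the 2-sphere S^2.)

H_0 ≅ Z,  H_1 = 0,  H_2 ≅ Z.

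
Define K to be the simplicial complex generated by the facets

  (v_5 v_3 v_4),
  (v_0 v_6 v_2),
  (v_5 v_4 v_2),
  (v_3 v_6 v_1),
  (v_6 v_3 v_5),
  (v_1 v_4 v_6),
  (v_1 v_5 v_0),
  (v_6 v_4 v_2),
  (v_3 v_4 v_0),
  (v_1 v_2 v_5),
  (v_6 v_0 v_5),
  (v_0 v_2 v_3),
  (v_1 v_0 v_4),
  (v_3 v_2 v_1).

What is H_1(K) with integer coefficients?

K has 7 vertices, 21 edges, 14 triangles.
rank ∂_1 = 6, rank ∂_2 = 13 ⇒ b_1 = 21 − 6 − 13 = 2; all invariant factors of ∂_2 are 1 so no torsion. So H_1 ≅ Z^2.

H_1 = Z^2.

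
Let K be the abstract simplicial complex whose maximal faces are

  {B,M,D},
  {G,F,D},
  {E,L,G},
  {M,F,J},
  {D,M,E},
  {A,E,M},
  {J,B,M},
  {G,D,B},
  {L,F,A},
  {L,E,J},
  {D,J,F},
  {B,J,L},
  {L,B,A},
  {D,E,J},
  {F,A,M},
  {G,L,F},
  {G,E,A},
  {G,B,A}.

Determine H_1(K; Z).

Fix the vertex order A < B < D < E < F < G < J < L < M and write every simplex with vertices in increasing order. Then dim K = 2 and the simplices of K are:

  0-simplices (9): A, B, D, E, F, G, J, L, M
  1-simplices (27): AB, AE, AF, AG, AL, AM, BD, BG, BJ, BL, BM, DE, DF, DG, DJ, DM, EG, EJ, EL, EM, FG, FJ, FL, FM, GL, JL, JM
  2-simplices (18): ABG, ABL, AEG, AEM, AFL, AFM, BDG, BDM, BJL, BJM, DEJ, DEM, DFG, DFJ, EGL, EJL, FGL, FJM

so the chain groups are C_0 ≅ Z^9, C_1 ≅ Z^27, C_2 ≅ Z^18.

The boundary map ∂_1: C_1 → C_0 is given by ∂[p,q] = [q] − [p]. For instance
  ∂DJ = J − D.
As a 9×27 matrix over Z this has rank 8, with invariant factors (1,1,1,1,1,1,1,1).

∂_2: C_2 → C_1 sends each 2-simplex [p,q,r] to [q,r] − [p,r] + [p,q]. For instance
  ∂FGL = GL − FL + FG,
  ∂DEM = EM − DM + DE.
As a 27×18 matrix over Z this has rank 18, with invariant factors (1,1,1,1,1,1,1,1,1,1,1,1,1,1,1,1,1,2).

Computing H_k = (kernel of ∂_k) / (image of ∂_{k+1}):

  H_1: rank ker ∂_1 − rank ∂_2 = (27 − 8) − 18 = 1, and ∂_2 has invariant factor 2 > 1, so H_1 = Z × Z/2.

H_1 = Z × Z/2.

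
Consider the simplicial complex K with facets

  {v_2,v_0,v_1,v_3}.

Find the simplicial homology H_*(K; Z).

Fix the vertex order v_0 < v_1 < v_2 < v_3 and write every simplex with vertices in increasing order. Then dim K = 3 and the simplices of K are:

  0-simplices (4): [v_0], [v_1], [v_2], [v_3]
  1-simplices (6): [v_0,v_1], [v_0,v_2], [v_0,v_3], [v_1,v_2], [v_1,v_3], [v_2,v_3]
  2-simplices (4): [v_0,v_1,v_2], [v_0,v_1,v_3], [v_0,v_2,v_3], [v_1,v_2,v_3]
  3-simplices (1): [v_0,v_1,v_2,v_3]

Hence C_0 ≅ Z^4, C_1 ≅ Z^6, C_2 ≅ Z^4, C_3 ≅ Z^1.

Boundary ∂_1: C_1 → C_0 is given by ∂[p,q] = [q] − [p].
The 4×6 boundary matrix has rank 3 and Smith normal form diag(1,1,1).

The boundary map ∂_2: C_2 → C_1 sends each 2-simplex [p,q,r] to [q,r] − [p,r] + [p,q]. For instance
  ∂[v_0,v_1,v_3] = [v_1,v_3] − [v_0,v_3] + [v_0,v_1],
  ∂[v_0,v_1,v_2] = [v_1,v_2] − [v_0,v_2] + [v_0,v_1].
As a 6×4 matrix over Z this has rank 3, with invariant factors (1,1,1).

The boundary map ∂_3: C_3 → C_2 sends each 3-simplex σ to the alternating sum Σ_i (−1)^i (σ with its i-th vertex removed). For instance
  ∂[v_0,v_1,v_2,v_3] = [v_1,v_2,v_3] − [v_0,v_2,v_3] + [v_0,v_1,v_3] − [v_0,v_1,v_2].
The 4×1 boundary matrix has rank 1 and Smith normal form diag(1).

Computing H_k = (kernel of ∂_k) / (image of ∂_{k+1}):

  H_0: rank C_0 − rank ∂_1 = 4 − 3 = 1, and the invariant factors of ∂_1 are all 1, so H_0 = Z.
  H_1: rank ker ∂_1 − rank ∂_2 = (6 − 3) − 3 = 0, and the invariant factors of ∂_2 are all 1, so H_1 = 0.
  H_2: rank ker ∂_2 − rank ∂_3 = (4 − 3) − 1 = 0, and the invariant factors of ∂_3 are all 1, so H_2 = 0.
  H_3: rank ker ∂_3 − rank ∂_4 = (1 − 1) − 0 = 0, and there is no ∂_4, so H_3 = 0.

(K is a triangulation of the 3-simplex.)

H_0 = Z,  H_1 = 0,  H_2 = 0,  H_3 = 0.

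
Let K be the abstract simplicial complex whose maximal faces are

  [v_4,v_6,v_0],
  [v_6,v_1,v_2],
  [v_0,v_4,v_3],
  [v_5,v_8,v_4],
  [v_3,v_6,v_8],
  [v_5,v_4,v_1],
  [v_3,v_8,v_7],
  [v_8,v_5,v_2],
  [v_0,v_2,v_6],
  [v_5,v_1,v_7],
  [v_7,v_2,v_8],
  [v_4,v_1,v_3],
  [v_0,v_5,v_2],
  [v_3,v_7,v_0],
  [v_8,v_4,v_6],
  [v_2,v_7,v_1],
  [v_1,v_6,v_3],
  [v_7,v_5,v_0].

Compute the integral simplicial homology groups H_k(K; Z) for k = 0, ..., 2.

H_0 ≅ Z,  H_1 ≅ Z ⊕ Z/2,  H_2 = 0.

K has 9 vertices, 27 edges, 18 triangles.
rank ∂_0 = 0, rank ∂_1 = 8 ⇒ b_0 = 9 − 0 − 8 = 1; all invariant factors of ∂_1 are 1 so no torsion. So H_0 = Z.
rank ∂_1 = 8, rank ∂_2 = 18 ⇒ b_1 = 27 − 8 − 18 = 1; ∂_2 has invariant factor(s) [2] giving torsion. So H_1 = Z ⊕ Z/2.
rank ∂_2 = 18, rank ∂_3 = 0 ⇒ b_2 = 18 − 18 − 0 = 0. So H_2 = 0.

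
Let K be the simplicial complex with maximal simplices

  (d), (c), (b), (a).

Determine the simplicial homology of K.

H_0 ≅ Z^4.

Take the total order a < b < c < d on the vertex set. Then K (dimension 0) consists of the simplices:

  0-simplices (4): a, b, c, d

giving chain groups C_0 ≅ Z^4.

Reading off H_k = ker ∂_k / im ∂_{k+1}:

  H_0: rank C_0 − rank ∂_1 = 4 − 0 = 4, and there is no ∂_1, so H_0 = Z^4.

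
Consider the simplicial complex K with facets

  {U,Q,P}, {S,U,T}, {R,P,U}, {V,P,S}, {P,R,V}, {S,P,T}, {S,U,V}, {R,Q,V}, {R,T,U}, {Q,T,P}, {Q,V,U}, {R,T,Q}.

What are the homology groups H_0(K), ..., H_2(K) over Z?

K has 7 vertices, 18 edges, 12 triangles.
rank ∂_0 = 0, rank ∂_1 = 6 ⇒ b_0 = 7 − 0 − 6 = 1; all invariant factors of ∂_1 are 1 so no torsion. So H_0 ≅ Z.
rank ∂_1 = 6, rank ∂_2 = 12 ⇒ b_1 = 18 − 6 − 12 = 0; ∂_2 has invariant factor(s) [2] giving torsion. So H_1 ≅ Z/2.
rank ∂_2 = 12, rank ∂_3 = 0 ⇒ b_2 = 12 − 12 − 0 = 0. So H_2 ≅ 0.

H_0 = Z,  H_1 = Z/2,  H_2 = 0.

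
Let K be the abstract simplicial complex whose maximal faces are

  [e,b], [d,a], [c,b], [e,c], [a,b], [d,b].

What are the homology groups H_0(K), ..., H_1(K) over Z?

H_0 = Z,  H_1 = Z^2.

Order the vertices as a < b < c < d < e. Listing each simplex with vertices in this order, K has dimension 1 with simplices:

  0-simplices (5): a, b, c, d, e
  1-simplices (6): ab, ad, bc, bd, be, ce

Hence C_0 ≅ Z^5, C_1 ≅ Z^6.

The boundary map ∂_1: C_1 → C_0 sends each edge [p,q] (with p < q) to q − p. For instance
  ∂ad = d − a.
This gives a 5×6 integer matrix of rank 4; reducing to Smith normal form yields diagonal entries (1,1,1,1).

Computing H_k = (kernel of ∂_k) / (image of ∂_{k+1}):

  H_0: rank C_0 − rank ∂_1 = 5 − 4 = 1, and the invariant factors of ∂_1 are all 1, so H_0 ≅ Z.
  H_1: rank ker ∂_1 − rank ∂_2 = (6 − 4) − 0 = 2, and there is no ∂_2, so H_1 ≅ Z^2.

As a check, the Euler characteristic is 5 − 6 = -1, which agrees with 1 − 2 = -1.
(K is a triangulation of a wedge of 2 circles.)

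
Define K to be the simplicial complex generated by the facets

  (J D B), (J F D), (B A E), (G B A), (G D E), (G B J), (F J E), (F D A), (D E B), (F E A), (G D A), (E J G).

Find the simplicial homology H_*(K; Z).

Order the vertices as A < B < D < E < F < G < J. Listing each simplex with vertices in this order, K has dimension 2 with simplices:

  0-simplices (7): A, B, D, E, F, G, J
  1-simplices (18): AB, AD, AE, AF, AG, BD, BE, BG, BJ, DE, DF, DG, DJ, EF, EG, EJ, FJ, GJ
  2-simplices (12): ABE, ABG, ADF, ADG, AEF, BDE, BDJ, BGJ, DEG, DFJ, EFJ, EGJ

so the chain groups are C_0 ≅ Z^7, C_1 ≅ Z^18, C_2 ≅ Z^12.

Boundary ∂_1: C_1 → C_0 sends each edge [p,q] (with p < q) to q − p.
As a 7×18 matrix over Z this has rank 6, with invariant factors (1,1,1,1,1,1).

∂_2: C_2 → C_1 acts by ∂[p,q,r] = [q,r] − [p,r] + [p,q]. For instance
  ∂ADG = DG − AG + AD,
  ∂EFJ = FJ − EJ + EF.
As a 18×12 matrix over Z this has rank 12, with invariant factors (1,1,1,1,1,1,1,1,1,1,1,2).

Computing H_k = (kernel of ∂_k) / (image of ∂_{k+1}):

  H_0: rank C_0 − rank ∂_1 = 7 − 6 = 1, and the invariant factors of ∂_1 are all 1, so H_0 ≅ Z.
  H_1: rank ker ∂_1 − rank ∂_2 = (18 − 6) − 12 = 0, and ∂_2 has invariant factor 2 > 1, so H_1 ≅ Z/2Z.
  H_2: rank ker ∂_2 − rank ∂_3 = (12 − 12) − 0 = 0, and there is no ∂_3, so H_2 ≅ 0.

H_0 = Z,  H_1 = Z/2Z,  H_2 = 0.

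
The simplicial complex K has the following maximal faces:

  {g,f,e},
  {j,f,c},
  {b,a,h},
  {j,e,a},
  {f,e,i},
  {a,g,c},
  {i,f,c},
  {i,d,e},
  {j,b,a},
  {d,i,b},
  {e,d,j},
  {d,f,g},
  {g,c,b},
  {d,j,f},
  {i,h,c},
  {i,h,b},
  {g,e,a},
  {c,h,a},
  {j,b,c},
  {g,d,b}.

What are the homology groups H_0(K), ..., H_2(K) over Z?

H_0 ≅ Z,  H_1 ≅ Z ⊕ Z/2Z,  H_2 = 0.

K has 10 vertices, 30 edges, 20 triangles.
rank ∂_0 = 0, rank ∂_1 = 9 ⇒ b_0 = 10 − 0 − 9 = 1; all invariant factors of ∂_1 are 1 so no torsion. So H_0 ≅ Z.
rank ∂_1 = 9, rank ∂_2 = 20 ⇒ b_1 = 30 − 9 − 20 = 1; ∂_2 has invariant factor(s) [2] giving torsion. So H_1 ≅ Z ⊕ Z/2Z.
rank ∂_2 = 20, rank ∂_3 = 0 ⇒ b_2 = 20 − 20 − 0 = 0. So H_2 ≅ 0.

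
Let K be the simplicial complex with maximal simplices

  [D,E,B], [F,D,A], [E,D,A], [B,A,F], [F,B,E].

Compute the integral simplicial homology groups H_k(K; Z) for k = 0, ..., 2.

H_0 = Z,  H_1 = Z,  H_2 = 0.

Fix the vertex order A < B < D < E < F and write every simplex with vertices in increasing order. Then dim K = 2 and the simplices of K are:

  0-simplices (5): A, B, D, E, F
  1-simplices (10): AB, AD, AE, AF, BD, BE, BF, DE, DF, EF
  2-simplices (5): ABF, ADE, ADF, BDE, BEF

so the chain groups are C_0 ≅ Z^5, C_1 ≅ Z^10, C_2 ≅ Z^5.

The boundary map ∂_1: C_1 → C_0 maps an edge to its endpoints' difference, ∂[p,q] = q − p. For instance
  ∂DF = F − D.
This gives a 5×10 integer matrix of rank 4; reducing to Smith normal form yields diagonal entries (1,1,1,1).

The boundary map ∂_2: C_2 → C_1 acts by ∂[p,q,r] = [q,r] − [p,r] + [p,q]. For instance
  ∂BEF = EF − BF + BE,
  ∂BDE = DE − BE + BD.
This gives a 10×5 integer matrix of rank 5; reducing to Smith normal form yields diagonal entries (1,1,1,1,1).

Now H_k = ker ∂_k / im ∂_{k+1}, so:

  H_0: rank C_0 − rank ∂_1 = 5 − 4 = 1, and the invariant factors of ∂_1 are all 1, so H_0 ≅ Z.
  H_1: rank ker ∂_1 − rank ∂_2 = (10 − 4) − 5 = 1, and the invariant factors of ∂_2 are all 1, so H_1 ≅ Z.
  H_2: rank ker ∂_2 − rank ∂_3 = (5 − 5) − 0 = 0, and there is no ∂_3, so H_2 ≅ 0.

As a check, the Euler characteristic is 5 − 10 + 5 = 0, which agrees with 1 − 1 + 0 = 0.
(K is a triangulation of the Möbius band.)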